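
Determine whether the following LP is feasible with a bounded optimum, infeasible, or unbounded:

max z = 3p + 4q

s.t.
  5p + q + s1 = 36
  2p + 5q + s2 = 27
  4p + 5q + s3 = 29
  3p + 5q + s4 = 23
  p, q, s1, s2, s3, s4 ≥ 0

Feasible with a bounded optimal solution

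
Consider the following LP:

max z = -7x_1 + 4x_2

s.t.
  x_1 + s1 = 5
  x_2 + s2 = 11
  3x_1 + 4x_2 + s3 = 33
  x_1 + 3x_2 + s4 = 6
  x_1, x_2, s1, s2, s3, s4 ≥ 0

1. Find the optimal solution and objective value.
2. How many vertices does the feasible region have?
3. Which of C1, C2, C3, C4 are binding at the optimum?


1. x_1 = 0, x_2 = 2, z = 8
2. 4
3. C4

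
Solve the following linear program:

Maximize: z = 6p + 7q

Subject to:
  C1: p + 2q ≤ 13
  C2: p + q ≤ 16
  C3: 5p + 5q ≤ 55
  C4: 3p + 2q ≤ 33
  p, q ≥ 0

Evaluate the objective at each vertex of the feasible region:
  z(0, 0) = 0
  z(11, 0) = 66
  z(9, 2) = 68  ←
  z(0, 6.5) = 45.5
The maximum is at p = 9, q = 2.

p = 9, q = 2, z = 68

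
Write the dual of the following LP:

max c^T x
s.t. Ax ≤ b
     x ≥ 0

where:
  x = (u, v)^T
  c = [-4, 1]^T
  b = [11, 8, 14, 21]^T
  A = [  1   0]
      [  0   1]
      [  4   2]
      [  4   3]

Primal max cᵀx s.t. Ax ≤ b, x ≥ 0  →  Dual min bᵀy s.t. Aᵀy ≥ c, y ≥ 0.

Minimize: z = 11y1 + 8y2 + 14y3 + 21y4

Subject to:
  y1 + 4y3 + 4y4 ≥ -4
  y2 + 2y3 + 3y4 ≥ 1
  y1, y2, y3, y4 ≥ 0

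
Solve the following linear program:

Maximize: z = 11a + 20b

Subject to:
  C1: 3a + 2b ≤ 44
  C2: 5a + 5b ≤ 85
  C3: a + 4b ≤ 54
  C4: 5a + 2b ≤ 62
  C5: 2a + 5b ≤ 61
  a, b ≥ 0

Evaluate the objective at each vertex of the feasible region:
  z(0, 0) = 0
  z(12.4, 0) = 136.4
  z(9.333, 7.667) = 256
  z(8, 9) = 268  ←
  z(0, 12.2) = 244
The maximum is at a = 8, b = 9.

a = 8, b = 9, z = 268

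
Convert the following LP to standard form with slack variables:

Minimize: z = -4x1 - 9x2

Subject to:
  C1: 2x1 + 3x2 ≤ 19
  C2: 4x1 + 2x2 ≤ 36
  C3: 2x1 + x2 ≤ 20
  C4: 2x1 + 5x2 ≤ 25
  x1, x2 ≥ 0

min z = -4x1 - 9x2

s.t.
  2x1 + 3x2 + s1 = 19
  4x1 + 2x2 + s2 = 36
  2x1 + x2 + s3 = 20
  2x1 + 5x2 + s4 = 25
  x1, x2, s1, s2, s3, s4 ≥ 0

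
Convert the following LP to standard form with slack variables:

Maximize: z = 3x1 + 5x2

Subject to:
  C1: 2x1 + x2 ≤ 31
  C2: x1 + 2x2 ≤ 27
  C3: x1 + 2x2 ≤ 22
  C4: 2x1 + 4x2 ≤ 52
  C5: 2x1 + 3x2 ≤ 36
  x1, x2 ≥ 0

max z = 3x1 + 5x2

s.t.
  2x1 + x2 + s1 = 31
  x1 + 2x2 + s2 = 27
  x1 + 2x2 + s3 = 22
  2x1 + 4x2 + s4 = 52
  2x1 + 3x2 + s5 = 36
  x1, x2, s1, s2, s3, s4, s5 ≥ 0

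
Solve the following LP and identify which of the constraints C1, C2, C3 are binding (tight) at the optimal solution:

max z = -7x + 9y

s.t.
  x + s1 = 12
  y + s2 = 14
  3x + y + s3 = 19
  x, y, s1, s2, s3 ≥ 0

At x = 0, y = 14, compute slack b - a·x for each constraint:
  C1: 12 − 0 = 12  (slack)
  C2: 14 − 14 = 0  (binding)
  C3: 19 − 14 = 5  (slack)

Optimal: x = 0, y = 14
Binding: C2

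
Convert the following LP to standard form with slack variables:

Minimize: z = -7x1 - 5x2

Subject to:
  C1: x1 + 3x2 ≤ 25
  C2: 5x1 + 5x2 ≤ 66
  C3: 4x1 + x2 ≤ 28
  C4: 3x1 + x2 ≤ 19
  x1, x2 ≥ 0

min z = -7x1 - 5x2

s.t.
  x1 + 3x2 + s1 = 25
  5x1 + 5x2 + s2 = 66
  4x1 + x2 + s3 = 28
  3x1 + x2 + s4 = 19
  x1, x2, s1, s2, s3, s4 ≥ 0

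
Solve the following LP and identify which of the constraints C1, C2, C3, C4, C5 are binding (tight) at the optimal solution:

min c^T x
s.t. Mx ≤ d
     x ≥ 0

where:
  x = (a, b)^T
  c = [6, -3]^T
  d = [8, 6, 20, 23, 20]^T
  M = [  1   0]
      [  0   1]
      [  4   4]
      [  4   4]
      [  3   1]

At a = 0, b = 5, compute slack b - a·x for each constraint:
  C1: 8 − 0 = 8  (slack)
  C2: 6 − 5 = 1  (slack)
  C3: 20 − 20 = 0  (binding)
  C4: 23 − 20 = 3  (slack)
  C5: 20 − 5 = 15  (slack)

Optimal: a = 0, b = 5
Binding: C3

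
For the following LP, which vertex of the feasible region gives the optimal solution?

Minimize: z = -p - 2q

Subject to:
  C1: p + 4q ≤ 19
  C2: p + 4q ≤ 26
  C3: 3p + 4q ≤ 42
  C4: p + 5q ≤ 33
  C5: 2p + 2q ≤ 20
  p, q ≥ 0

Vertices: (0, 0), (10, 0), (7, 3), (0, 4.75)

Evaluate the objective at each vertex of the feasible region:
  z(0, 0) = 0
  z(10, 0) = -10
  z(7, 3) = -13  ←
  z(0, 4.75) = -9.5
The minimum is at p = 7, q = 3.

(7, 3)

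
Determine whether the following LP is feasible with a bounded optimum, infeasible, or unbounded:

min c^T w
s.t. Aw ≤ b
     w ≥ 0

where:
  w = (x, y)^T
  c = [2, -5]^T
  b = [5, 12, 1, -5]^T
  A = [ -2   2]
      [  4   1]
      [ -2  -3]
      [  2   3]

Infeasible (no feasible solution exists)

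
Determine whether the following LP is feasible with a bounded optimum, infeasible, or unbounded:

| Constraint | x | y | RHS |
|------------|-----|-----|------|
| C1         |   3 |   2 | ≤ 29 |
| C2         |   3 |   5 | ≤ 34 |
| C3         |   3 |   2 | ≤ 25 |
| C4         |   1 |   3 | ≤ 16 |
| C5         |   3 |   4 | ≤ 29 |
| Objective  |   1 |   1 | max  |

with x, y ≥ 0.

Feasible with a bounded optimal solution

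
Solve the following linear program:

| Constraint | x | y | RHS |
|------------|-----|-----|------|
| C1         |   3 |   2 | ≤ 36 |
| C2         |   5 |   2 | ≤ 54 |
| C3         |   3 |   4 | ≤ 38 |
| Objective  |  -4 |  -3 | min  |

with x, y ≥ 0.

Evaluate the objective at each vertex of the feasible region:
  z(0, 0) = 0
  z(10.8, 0) = -43.2
  z(10, 2) = -46  ←
  z(0, 9.5) = -28.5
The minimum is at x = 10, y = 2.

x = 10, y = 2, z = -46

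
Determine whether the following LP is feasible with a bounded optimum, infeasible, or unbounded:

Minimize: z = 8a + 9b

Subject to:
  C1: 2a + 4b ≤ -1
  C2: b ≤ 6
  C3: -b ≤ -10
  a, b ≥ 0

Infeasible (no feasible solution exists)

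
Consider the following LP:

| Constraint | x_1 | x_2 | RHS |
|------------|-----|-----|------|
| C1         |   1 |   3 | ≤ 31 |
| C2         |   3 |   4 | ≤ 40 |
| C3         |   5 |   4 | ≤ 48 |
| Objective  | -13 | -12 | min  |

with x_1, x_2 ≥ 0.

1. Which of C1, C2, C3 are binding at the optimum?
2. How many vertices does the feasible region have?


1. C2, C3
2. 4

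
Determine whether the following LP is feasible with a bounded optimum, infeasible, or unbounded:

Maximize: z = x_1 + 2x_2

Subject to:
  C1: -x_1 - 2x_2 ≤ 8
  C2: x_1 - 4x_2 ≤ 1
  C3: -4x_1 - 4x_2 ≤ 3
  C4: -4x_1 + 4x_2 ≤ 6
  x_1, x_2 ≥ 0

Unbounded (objective can increase without bound)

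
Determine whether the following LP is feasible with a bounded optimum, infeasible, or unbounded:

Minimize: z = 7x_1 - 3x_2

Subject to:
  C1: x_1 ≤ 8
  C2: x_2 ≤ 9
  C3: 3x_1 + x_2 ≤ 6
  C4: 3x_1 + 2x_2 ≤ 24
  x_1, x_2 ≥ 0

Feasible with a bounded optimal solution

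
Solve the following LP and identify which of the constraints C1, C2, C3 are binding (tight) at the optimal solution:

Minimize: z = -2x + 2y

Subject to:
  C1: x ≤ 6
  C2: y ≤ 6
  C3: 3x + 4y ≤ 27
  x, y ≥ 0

At x = 6, y = 0, compute slack b - a·x for each constraint:
  C1: 6 − 6 = 0  (binding)
  C2: 6 − 0 = 6  (slack)
  C3: 27 − 18 = 9  (slack)

Optimal: x = 6, y = 0
Binding: C1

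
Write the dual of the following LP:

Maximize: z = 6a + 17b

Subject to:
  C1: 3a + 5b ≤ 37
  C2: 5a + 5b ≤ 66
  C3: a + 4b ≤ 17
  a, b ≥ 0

Primal max cᵀx s.t. Ax ≤ b, x ≥ 0  →  Dual min bᵀy s.t. Aᵀy ≥ c, y ≥ 0.

Minimize: z = 37y1 + 66y2 + 17y3

Subject to:
  3y1 + 5y2 + y3 ≥ 6
  5y1 + 5y2 + 4y3 ≥ 17
  y1, y2, y3 ≥ 0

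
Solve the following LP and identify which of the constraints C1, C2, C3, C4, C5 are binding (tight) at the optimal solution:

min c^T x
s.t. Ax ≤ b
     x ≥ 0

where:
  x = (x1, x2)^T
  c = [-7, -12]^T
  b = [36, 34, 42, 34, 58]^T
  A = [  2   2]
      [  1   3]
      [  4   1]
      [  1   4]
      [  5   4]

At x1 = 6, x2 = 7, compute slack b - a·x for each constraint:
  C1: 36 − 26 = 10  (slack)
  C2: 34 − 27 = 7  (slack)
  C3: 42 − 31 = 11  (slack)
  C4: 34 − 34 = 0  (binding)
  C5: 58 − 58 = 0  (binding)

Optimal: x1 = 6, x2 = 7
Binding: C4, C5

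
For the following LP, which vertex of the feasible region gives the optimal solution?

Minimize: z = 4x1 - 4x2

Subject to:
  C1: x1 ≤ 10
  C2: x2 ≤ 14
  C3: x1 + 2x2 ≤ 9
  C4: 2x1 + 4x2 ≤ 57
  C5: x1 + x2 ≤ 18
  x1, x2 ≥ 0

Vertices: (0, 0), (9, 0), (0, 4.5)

Evaluate the objective at each vertex of the feasible region:
  z(0, 0) = 0
  z(9, 0) = 36
  z(0, 4.5) = -18  ←
The minimum is at x1 = 0, x2 = 4.5.

(0, 4.5)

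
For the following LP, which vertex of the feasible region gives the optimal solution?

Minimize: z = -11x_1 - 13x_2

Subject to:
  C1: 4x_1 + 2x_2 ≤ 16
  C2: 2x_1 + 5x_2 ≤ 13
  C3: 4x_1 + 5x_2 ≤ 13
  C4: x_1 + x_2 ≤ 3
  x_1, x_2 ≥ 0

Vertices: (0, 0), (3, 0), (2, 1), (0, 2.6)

Evaluate the objective at each vertex of the feasible region:
  z(0, 0) = 0
  z(3, 0) = -33
  z(2, 1) = -35  ←
  z(0, 2.6) = -33.8
The minimum is at x_1 = 2, x_2 = 1.

(2, 1)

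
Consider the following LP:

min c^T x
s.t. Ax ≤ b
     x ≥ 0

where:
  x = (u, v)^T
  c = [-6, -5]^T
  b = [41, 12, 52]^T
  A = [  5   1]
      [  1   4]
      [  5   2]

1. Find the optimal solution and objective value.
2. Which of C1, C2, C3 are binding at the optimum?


1. u = 8, v = 1, z = -53
2. C1, C2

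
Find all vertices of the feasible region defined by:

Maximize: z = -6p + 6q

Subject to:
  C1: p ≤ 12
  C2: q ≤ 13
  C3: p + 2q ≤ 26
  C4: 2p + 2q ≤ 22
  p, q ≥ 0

(0, 0), (11, 0), (0, 11)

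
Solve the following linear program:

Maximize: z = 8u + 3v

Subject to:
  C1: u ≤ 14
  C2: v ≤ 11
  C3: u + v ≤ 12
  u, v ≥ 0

Evaluate the objective at each vertex of the feasible region:
  z(0, 0) = 0
  z(12, 0) = 96  ←
  z(1, 11) = 41
  z(0, 11) = 33
The maximum is at u = 12, v = 0.

u = 12, v = 0, z = 96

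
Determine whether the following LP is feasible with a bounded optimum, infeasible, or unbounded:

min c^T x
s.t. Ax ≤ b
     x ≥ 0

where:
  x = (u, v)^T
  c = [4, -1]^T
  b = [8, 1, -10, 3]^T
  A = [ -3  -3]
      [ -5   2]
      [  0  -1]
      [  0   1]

Infeasible (no feasible solution exists)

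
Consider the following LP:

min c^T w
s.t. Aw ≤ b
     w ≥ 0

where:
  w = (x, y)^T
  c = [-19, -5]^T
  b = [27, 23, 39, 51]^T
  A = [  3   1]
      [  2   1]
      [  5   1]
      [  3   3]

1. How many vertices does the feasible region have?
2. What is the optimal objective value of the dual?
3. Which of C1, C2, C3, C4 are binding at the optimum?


1. 5
2. -159
3. C1, C3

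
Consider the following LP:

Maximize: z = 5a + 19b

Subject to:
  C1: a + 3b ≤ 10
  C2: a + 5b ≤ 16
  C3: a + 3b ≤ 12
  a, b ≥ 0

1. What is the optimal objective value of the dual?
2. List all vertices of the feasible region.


1. 62
2. (0, 0), (10, 0), (1, 3), (0, 3.2)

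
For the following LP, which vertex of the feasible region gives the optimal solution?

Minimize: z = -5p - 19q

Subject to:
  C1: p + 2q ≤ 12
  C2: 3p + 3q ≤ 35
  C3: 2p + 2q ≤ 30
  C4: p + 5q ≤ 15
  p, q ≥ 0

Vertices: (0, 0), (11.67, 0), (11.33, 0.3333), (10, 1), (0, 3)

Evaluate the objective at each vertex of the feasible region:
  z(0, 0) = 0
  z(11.67, 0) = -58.33
  z(11.33, 0.3333) = -63
  z(10, 1) = -69  ←
  z(0, 3) = -57
The minimum is at p = 10, q = 1.

(10, 1)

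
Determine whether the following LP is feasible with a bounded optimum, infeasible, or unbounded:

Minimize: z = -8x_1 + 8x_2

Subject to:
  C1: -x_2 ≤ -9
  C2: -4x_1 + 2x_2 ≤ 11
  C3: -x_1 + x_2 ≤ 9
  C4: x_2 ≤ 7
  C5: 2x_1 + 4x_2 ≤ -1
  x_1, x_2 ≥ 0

Infeasible (no feasible solution exists)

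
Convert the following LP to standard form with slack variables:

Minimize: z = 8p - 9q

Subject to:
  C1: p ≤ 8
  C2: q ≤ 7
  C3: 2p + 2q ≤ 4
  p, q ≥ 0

min z = 8p - 9q

s.t.
  p + s1 = 8
  q + s2 = 7
  2p + 2q + s3 = 4
  p, q, s1, s2, s3 ≥ 0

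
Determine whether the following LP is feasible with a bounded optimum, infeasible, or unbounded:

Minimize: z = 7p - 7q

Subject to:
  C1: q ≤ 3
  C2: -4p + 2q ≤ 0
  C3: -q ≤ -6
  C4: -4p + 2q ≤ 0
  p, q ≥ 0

Infeasible (no feasible solution exists)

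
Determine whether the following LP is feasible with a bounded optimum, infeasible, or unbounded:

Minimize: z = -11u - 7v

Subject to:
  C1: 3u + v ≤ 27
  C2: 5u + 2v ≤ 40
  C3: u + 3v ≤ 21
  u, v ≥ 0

Feasible with a bounded optimal solution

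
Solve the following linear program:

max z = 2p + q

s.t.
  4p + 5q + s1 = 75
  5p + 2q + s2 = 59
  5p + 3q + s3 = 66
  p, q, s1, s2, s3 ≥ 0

Evaluate the objective at each vertex of the feasible region:
  z(0, 0) = 0
  z(11.8, 0) = 23.6
  z(9, 7) = 25  ←
  z(8.077, 8.538) = 24.69
  z(0, 15) = 15
The maximum is at p = 9, q = 7.

p = 9, q = 7, z = 25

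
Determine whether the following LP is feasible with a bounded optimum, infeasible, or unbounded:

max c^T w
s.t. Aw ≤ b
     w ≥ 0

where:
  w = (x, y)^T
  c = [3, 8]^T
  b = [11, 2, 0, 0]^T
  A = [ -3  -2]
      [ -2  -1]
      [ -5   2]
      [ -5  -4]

Unbounded (objective can increase without bound)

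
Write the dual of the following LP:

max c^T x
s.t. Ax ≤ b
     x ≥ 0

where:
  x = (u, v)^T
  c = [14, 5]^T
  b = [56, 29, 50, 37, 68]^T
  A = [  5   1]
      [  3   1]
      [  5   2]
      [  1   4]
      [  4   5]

Primal max cᵀx s.t. Ax ≤ b, x ≥ 0  →  Dual min bᵀy s.t. Aᵀy ≥ c, y ≥ 0.

Minimize: z = 56y1 + 29y2 + 50y3 + 37y4 + 68y5

Subject to:
  5y1 + 3y2 + 5y3 + y4 + 4y5 ≥ 14
  y1 + y2 + 2y3 + 4y4 + 5y5 ≥ 5
  y1, y2, y3, y4, y5 ≥ 0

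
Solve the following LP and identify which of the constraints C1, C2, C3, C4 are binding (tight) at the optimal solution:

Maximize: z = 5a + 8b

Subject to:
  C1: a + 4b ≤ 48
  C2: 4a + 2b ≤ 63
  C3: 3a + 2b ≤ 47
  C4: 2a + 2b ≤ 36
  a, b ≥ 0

At a = 8, b = 10, compute slack b - a·x for each constraint:
  C1: 48 − 48 = 0  (binding)
  C2: 63 − 52 = 11  (slack)
  C3: 47 − 44 = 3  (slack)
  C4: 36 − 36 = 0  (binding)

Optimal: a = 8, b = 10
Binding: C1, C4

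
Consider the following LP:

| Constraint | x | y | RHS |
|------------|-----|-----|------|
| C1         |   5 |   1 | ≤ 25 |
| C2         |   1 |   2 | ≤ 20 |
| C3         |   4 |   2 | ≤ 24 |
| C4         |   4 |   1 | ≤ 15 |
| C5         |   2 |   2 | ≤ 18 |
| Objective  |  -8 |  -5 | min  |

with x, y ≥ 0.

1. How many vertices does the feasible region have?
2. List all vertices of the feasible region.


1. 4
2. (0, 0), (3.75, 0), (2, 7), (0, 9)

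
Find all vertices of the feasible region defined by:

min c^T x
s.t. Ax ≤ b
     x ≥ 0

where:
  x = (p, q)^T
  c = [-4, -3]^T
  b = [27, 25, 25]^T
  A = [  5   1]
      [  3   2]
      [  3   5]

(0, 0), (5.4, 0), (5, 2), (0, 5)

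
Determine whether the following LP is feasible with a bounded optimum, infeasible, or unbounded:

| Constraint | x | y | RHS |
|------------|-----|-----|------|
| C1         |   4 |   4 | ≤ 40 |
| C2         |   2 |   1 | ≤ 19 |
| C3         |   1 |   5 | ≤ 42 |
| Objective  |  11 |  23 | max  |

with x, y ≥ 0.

Feasible with a bounded optimal solution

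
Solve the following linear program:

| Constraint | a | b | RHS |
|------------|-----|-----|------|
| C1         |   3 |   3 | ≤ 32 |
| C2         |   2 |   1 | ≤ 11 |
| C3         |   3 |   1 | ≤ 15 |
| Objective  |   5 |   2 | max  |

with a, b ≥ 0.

Evaluate the objective at each vertex of the feasible region:
  z(0, 0) = 0
  z(5, 0) = 25
  z(4, 3) = 26  ←
  z(0.3333, 10.33) = 22.33
  z(0, 10.67) = 21.33
The maximum is at a = 4, b = 3.

a = 4, b = 3, z = 26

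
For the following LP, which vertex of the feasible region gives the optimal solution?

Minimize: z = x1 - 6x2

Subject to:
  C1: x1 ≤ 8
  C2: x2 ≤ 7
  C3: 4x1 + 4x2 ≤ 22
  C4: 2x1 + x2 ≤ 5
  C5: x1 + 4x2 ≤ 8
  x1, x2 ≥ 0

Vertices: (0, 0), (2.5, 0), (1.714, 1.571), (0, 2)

Evaluate the objective at each vertex of the feasible region:
  z(0, 0) = 0
  z(2.5, 0) = 2.5
  z(1.714, 1.571) = -7.714
  z(0, 2) = -12  ←
The minimum is at x1 = 0, x2 = 2.

(0, 2)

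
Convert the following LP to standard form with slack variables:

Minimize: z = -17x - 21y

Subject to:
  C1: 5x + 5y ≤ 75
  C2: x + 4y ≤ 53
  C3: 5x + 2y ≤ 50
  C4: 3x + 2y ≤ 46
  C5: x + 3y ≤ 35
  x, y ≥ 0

min z = -17x - 21y

s.t.
  5x + 5y + s1 = 75
  x + 4y + s2 = 53
  5x + 2y + s3 = 50
  3x + 2y + s4 = 46
  x + 3y + s5 = 35
  x, y, s1, s2, s3, s4, s5 ≥ 0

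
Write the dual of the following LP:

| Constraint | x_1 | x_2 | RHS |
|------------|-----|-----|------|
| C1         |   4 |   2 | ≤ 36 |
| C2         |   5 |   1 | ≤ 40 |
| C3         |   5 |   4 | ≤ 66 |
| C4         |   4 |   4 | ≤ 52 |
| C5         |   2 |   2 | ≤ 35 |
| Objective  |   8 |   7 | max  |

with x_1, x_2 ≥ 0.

Primal max cᵀx s.t. Ax ≤ b, x ≥ 0  →  Dual min bᵀy s.t. Aᵀy ≥ c, y ≥ 0.

Minimize: z = 36y1 + 40y2 + 66y3 + 52y4 + 35y5

Subject to:
  4y1 + 5y2 + 5y3 + 4y4 + 2y5 ≥ 8
  2y1 + y2 + 4y3 + 4y4 + 2y5 ≥ 7
  y1, y2, y3, y4, y5 ≥ 0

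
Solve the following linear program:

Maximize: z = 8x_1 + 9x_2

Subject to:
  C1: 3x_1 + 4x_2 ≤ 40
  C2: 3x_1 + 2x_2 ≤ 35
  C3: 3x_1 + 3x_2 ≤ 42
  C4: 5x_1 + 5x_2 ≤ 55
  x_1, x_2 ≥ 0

Evaluate the objective at each vertex of the feasible region:
  z(0, 0) = 0
  z(11, 0) = 88
  z(4, 7) = 95  ←
  z(0, 10) = 90
The maximum is at x_1 = 4, x_2 = 7.

x_1 = 4, x_2 = 7, z = 95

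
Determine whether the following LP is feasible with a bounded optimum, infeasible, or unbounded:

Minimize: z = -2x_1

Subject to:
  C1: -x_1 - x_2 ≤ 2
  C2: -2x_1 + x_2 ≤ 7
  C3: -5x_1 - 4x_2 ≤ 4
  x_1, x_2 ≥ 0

Unbounded (objective can decrease without bound)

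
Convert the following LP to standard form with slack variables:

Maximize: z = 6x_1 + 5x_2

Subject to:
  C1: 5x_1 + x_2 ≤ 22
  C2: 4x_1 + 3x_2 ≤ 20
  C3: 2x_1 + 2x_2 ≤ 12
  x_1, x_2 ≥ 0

max z = 6x_1 + 5x_2

s.t.
  5x_1 + x_2 + s1 = 22
  4x_1 + 3x_2 + s2 = 20
  2x_1 + 2x_2 + s3 = 12
  x_1, x_2, s1, s2, s3 ≥ 0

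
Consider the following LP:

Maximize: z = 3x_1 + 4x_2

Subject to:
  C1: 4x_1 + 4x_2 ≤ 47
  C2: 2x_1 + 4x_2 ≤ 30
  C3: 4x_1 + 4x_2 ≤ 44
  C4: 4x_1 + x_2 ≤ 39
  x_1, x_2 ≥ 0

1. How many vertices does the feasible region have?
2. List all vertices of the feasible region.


1. 5
2. (0, 0), (9.75, 0), (9.333, 1.667), (7, 4), (0, 7.5)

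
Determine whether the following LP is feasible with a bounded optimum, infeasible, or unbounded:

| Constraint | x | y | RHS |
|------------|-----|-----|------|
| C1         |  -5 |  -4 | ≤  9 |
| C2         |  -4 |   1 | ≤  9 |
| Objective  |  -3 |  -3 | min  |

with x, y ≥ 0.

Unbounded (objective can decrease without bound)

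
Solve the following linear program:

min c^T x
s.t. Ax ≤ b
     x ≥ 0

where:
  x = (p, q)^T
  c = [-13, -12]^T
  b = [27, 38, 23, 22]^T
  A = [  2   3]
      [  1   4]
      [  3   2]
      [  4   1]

Evaluate the objective at each vertex of the feasible region:
  z(0, 0) = 0
  z(5.5, 0) = -71.5
  z(4.2, 5.2) = -117
  z(3, 7) = -123  ←
  z(0, 9) = -108
The minimum is at p = 3, q = 7.

p = 3, q = 7, z = -123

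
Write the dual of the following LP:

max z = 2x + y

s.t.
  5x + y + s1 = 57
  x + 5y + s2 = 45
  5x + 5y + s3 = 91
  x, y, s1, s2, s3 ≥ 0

Primal max cᵀx s.t. Ax ≤ b, x ≥ 0  →  Dual min bᵀy s.t. Aᵀy ≥ c, y ≥ 0.

Minimize: z = 57y1 + 45y2 + 91y3

Subject to:
  5y1 + y2 + 5y3 ≥ 2
  y1 + 5y2 + 5y3 ≥ 1
  y1, y2, y3 ≥ 0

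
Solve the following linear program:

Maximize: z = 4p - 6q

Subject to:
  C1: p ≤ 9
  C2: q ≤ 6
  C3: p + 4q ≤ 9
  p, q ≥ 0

Evaluate the objective at each vertex of the feasible region:
  z(0, 0) = 0
  z(9, 0) = 36  ←
  z(0, 2.25) = -13.5
The maximum is at p = 9, q = 0.

p = 9, q = 0, z = 36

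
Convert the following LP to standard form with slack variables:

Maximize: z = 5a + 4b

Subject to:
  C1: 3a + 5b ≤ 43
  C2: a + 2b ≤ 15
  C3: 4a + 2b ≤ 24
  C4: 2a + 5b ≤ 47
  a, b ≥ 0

max z = 5a + 4b

s.t.
  3a + 5b + s1 = 43
  a + 2b + s2 = 15
  4a + 2b + s3 = 24
  2a + 5b + s4 = 47
  a, b, s1, s2, s3, s4 ≥ 0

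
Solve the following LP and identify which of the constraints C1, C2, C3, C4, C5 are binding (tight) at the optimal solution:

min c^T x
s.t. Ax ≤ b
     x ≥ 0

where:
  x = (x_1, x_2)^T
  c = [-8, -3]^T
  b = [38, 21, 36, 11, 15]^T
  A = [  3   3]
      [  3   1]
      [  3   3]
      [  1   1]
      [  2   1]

At x_1 = 6, x_2 = 3, compute slack b - a·x for each constraint:
  C1: 38 − 27 = 11  (slack)
  C2: 21 − 21 = 0  (binding)
  C3: 36 − 27 = 9  (slack)
  C4: 11 − 9 = 2  (slack)
  C5: 15 − 15 = 0  (binding)

Optimal: x_1 = 6, x_2 = 3
Binding: C2, C5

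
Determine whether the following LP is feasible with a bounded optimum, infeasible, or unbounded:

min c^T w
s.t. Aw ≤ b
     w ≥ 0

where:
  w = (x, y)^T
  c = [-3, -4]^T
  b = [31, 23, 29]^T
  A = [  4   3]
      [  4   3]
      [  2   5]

Feasible with a bounded optimal solution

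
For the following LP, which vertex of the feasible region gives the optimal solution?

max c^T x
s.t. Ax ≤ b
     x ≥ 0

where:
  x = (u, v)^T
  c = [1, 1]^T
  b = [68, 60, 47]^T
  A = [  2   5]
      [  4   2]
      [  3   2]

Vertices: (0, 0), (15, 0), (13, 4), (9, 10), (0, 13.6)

Evaluate the objective at each vertex of the feasible region:
  z(0, 0) = 0
  z(15, 0) = 15
  z(13, 4) = 17
  z(9, 10) = 19  ←
  z(0, 13.6) = 13.6
The maximum is at u = 9, v = 10.

(9, 10)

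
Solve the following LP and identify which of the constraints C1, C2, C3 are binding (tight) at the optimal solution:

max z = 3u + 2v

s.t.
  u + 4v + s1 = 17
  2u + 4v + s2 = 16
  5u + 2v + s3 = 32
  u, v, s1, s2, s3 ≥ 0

At u = 6, v = 1, compute slack b - a·x for each constraint:
  C1: 17 − 10 = 7  (slack)
  C2: 16 − 16 = 0  (binding)
  C3: 32 − 32 = 0  (binding)

Optimal: u = 6, v = 1
Binding: C2, C3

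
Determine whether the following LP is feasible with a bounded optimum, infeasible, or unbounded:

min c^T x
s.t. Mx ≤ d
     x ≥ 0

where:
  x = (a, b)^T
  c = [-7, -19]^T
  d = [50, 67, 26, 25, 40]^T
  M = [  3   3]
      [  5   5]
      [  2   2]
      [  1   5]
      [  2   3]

Feasible with a bounded optimal solution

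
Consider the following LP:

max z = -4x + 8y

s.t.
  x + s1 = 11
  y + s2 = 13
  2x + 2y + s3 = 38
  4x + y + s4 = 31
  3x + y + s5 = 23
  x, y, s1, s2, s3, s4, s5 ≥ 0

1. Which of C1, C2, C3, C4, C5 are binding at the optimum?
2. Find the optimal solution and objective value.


1. C2
2. x = 0, y = 13, z = 104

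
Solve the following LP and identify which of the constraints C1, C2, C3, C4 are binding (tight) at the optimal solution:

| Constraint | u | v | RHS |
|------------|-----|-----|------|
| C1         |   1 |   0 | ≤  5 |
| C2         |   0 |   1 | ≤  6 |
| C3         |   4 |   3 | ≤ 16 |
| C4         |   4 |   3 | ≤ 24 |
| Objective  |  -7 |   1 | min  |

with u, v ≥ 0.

At u = 4, v = 0, compute slack b - a·x for each constraint:
  C1: 5 − 4 = 1  (slack)
  C2: 6 − 0 = 6  (slack)
  C3: 16 − 16 = 0  (binding)
  C4: 24 − 16 = 8  (slack)

Optimal: u = 4, v = 0
Binding: C3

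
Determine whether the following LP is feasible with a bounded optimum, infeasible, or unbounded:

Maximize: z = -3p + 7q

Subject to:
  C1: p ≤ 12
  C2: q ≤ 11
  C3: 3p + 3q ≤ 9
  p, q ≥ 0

Feasible with a bounded optimal solution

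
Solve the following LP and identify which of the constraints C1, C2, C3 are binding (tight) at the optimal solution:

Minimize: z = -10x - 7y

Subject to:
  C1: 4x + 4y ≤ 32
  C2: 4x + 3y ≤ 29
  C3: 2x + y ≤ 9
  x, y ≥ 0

At x = 1, y = 7, compute slack b - a·x for each constraint:
  C1: 32 − 32 = 0  (binding)
  C2: 29 − 25 = 4  (slack)
  C3: 9 − 9 = 0  (binding)

Optimal: x = 1, y = 7
Binding: C1, C3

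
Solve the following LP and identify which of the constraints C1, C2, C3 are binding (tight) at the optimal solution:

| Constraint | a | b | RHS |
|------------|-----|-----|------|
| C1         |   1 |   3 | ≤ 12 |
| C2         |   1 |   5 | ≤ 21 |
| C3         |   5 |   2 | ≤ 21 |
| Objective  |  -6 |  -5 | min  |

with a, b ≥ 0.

At a = 3, b = 3, compute slack b - a·x for each constraint:
  C1: 12 − 12 = 0  (binding)
  C2: 21 − 18 = 3  (slack)
  C3: 21 − 21 = 0  (binding)

Optimal: a = 3, b = 3
Binding: C1, C3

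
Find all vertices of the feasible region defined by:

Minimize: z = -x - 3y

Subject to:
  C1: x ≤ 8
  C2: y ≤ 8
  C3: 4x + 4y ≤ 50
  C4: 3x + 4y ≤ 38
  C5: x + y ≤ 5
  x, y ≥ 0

(0, 0), (5, 0), (0, 5)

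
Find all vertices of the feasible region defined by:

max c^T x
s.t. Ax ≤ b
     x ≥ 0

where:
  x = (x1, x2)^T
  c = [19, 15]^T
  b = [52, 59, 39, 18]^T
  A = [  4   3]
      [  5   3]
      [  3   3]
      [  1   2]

(0, 0), (11.8, 0), (10, 3), (8, 5), (0, 9)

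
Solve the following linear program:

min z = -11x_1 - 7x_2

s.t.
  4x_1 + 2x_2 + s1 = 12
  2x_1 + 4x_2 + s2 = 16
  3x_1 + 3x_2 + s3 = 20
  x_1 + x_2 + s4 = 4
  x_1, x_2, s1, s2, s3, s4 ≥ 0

Evaluate the objective at each vertex of the feasible region:
  z(0, 0) = 0
  z(3, 0) = -33
  z(2, 2) = -36  ←
  z(0, 4) = -28
The minimum is at x_1 = 2, x_2 = 2.

x_1 = 2, x_2 = 2, z = -36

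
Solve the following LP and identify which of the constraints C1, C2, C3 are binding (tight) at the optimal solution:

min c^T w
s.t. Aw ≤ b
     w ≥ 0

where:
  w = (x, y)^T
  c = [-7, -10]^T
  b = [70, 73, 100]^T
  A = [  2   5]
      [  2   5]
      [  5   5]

At x = 10, y = 10, compute slack b - a·x for each constraint:
  C1: 70 − 70 = 0  (binding)
  C2: 73 − 70 = 3  (slack)
  C3: 100 − 100 = 0  (binding)

Optimal: x = 10, y = 10
Binding: C1, C3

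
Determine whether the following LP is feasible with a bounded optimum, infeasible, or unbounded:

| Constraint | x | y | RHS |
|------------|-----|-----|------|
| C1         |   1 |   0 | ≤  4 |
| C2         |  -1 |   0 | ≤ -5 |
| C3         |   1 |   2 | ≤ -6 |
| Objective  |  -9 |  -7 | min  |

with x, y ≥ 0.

Infeasible (no feasible solution exists)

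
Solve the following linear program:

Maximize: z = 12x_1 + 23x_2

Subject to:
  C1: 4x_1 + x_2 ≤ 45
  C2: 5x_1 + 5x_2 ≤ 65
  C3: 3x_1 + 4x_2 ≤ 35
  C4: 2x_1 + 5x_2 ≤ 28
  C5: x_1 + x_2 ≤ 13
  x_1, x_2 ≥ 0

Evaluate the objective at each vertex of the feasible region:
  z(0, 0) = 0
  z(11.25, 0) = 135
  z(11.15, 0.3846) = 142.7
  z(9, 2) = 154  ←
  z(0, 5.6) = 128.8
The maximum is at x_1 = 9, x_2 = 2.

x_1 = 9, x_2 = 2, z = 154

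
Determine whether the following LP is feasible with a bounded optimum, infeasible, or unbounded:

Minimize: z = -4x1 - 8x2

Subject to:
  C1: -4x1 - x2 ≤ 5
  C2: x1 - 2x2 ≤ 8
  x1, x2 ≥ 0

Unbounded (objective can decrease without bound)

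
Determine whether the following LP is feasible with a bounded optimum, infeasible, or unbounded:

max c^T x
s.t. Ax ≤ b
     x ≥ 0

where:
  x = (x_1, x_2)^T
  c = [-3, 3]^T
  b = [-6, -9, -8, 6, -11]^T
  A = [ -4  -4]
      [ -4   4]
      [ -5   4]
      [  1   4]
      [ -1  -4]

Infeasible (no feasible solution exists)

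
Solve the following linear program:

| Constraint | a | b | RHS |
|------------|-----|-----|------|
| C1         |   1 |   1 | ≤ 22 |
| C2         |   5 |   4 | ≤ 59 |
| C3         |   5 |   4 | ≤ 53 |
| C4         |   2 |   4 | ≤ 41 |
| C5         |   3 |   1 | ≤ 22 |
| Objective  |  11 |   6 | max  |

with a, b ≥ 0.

Evaluate the objective at each vertex of the feasible region:
  z(0, 0) = 0
  z(7.333, 0) = 80.67
  z(5, 7) = 97  ←
  z(4, 8.25) = 93.5
  z(0, 10.25) = 61.5
The maximum is at a = 5, b = 7.

a = 5, b = 7, z = 97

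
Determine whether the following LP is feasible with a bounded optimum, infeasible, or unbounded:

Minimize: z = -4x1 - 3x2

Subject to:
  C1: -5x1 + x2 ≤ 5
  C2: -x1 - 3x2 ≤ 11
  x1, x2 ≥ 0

Unbounded (objective can decrease without bound)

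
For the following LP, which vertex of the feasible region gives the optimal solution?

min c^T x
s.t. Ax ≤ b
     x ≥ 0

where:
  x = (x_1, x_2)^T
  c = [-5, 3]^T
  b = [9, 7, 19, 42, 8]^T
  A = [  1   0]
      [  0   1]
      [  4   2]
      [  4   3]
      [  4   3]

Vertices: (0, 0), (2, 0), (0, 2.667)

Evaluate the objective at each vertex of the feasible region:
  z(0, 0) = 0
  z(2, 0) = -10  ←
  z(0, 2.667) = 8
The minimum is at x_1 = 2, x_2 = 0.

(2, 0)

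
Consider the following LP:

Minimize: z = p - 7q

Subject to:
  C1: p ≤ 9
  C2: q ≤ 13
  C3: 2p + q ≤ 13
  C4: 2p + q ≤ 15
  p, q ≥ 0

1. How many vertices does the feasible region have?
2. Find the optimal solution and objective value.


1. 3
2. p = 0, q = 13, z = -91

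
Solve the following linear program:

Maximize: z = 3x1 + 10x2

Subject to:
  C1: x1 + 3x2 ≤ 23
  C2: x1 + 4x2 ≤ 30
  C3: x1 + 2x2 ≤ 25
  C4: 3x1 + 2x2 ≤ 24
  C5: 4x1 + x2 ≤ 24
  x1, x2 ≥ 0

Evaluate the objective at each vertex of the feasible region:
  z(0, 0) = 0
  z(6, 0) = 18
  z(4.8, 4.8) = 62.4
  z(3.714, 6.429) = 75.43
  z(2, 7) = 76  ←
  z(0, 7.5) = 75
The maximum is at x1 = 2, x2 = 7.

x1 = 2, x2 = 7, z = 76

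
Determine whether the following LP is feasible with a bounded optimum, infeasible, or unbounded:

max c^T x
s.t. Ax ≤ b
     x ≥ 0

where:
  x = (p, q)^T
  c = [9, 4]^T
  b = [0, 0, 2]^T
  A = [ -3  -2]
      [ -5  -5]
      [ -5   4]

Unbounded (objective can increase without bound)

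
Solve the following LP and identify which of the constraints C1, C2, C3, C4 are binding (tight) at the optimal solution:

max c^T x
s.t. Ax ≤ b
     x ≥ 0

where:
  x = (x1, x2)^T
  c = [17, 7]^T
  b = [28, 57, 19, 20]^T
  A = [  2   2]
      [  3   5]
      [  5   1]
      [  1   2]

At x1 = 2, x2 = 9, compute slack b - a·x for each constraint:
  C1: 28 − 22 = 6  (slack)
  C2: 57 − 51 = 6  (slack)
  C3: 19 − 19 = 0  (binding)
  C4: 20 − 20 = 0  (binding)

Optimal: x1 = 2, x2 = 9
Binding: C3, C4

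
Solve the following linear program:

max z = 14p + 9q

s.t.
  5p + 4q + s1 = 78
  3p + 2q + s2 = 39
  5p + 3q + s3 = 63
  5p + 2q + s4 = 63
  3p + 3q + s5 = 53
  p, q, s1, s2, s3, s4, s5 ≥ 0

Evaluate the objective at each vertex of the feasible region:
  z(0, 0) = 0
  z(12.6, 0) = 176.4
  z(9, 6) = 180  ←
  z(3.667, 14) = 177.3
  z(0, 17.67) = 159
The maximum is at p = 9, q = 6.

p = 9, q = 6, z = 180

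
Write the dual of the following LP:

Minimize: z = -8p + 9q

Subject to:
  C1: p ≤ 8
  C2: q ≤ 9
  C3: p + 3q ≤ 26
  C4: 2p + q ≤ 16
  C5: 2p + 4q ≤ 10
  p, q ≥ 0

Primal min cᵀx s.t. Ax ≤ b, x ≥ 0  →  Dual max −bᵀy s.t. Aᵀy ≥ −c, y ≥ 0.

Maximize: z = -8y1 - 9y2 - 26y3 - 16y4 - 10y5

Subject to:
  y1 + y3 + 2y4 + 2y5 ≥ 8
  y2 + 3y3 + y4 + 4y5 ≥ -9
  y1, y2, y3, y4, y5 ≥ 0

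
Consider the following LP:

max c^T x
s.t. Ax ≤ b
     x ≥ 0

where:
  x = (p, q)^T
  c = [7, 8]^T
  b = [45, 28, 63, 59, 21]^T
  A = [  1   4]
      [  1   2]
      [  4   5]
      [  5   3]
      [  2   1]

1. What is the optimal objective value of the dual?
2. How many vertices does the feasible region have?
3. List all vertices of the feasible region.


1. 105
2. 5
3. (0, 0), (10.5, 0), (7, 7), (2.455, 10.64), (0, 11.25)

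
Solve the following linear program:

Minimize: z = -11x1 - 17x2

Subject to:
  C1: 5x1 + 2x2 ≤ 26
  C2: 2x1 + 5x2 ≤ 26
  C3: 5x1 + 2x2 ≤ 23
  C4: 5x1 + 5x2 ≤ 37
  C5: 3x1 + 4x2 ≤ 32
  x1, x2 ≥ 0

Evaluate the objective at each vertex of the feasible region:
  z(0, 0) = 0
  z(4.6, 0) = -50.6
  z(3, 4) = -101  ←
  z(0, 5.2) = -88.4
The minimum is at x1 = 3, x2 = 4.

x1 = 3, x2 = 4, z = -101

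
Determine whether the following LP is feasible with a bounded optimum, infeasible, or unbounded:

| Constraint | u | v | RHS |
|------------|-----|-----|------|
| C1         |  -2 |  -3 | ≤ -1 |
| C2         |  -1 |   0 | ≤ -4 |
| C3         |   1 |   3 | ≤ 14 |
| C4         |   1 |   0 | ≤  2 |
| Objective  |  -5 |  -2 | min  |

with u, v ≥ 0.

Infeasible (no feasible solution exists)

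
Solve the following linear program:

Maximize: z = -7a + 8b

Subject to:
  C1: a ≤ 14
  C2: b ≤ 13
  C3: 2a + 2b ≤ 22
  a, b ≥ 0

Evaluate the objective at each vertex of the feasible region:
  z(0, 0) = 0
  z(11, 0) = -77
  z(0, 11) = 88  ←
The maximum is at a = 0, b = 11.

a = 0, b = 11, z = 88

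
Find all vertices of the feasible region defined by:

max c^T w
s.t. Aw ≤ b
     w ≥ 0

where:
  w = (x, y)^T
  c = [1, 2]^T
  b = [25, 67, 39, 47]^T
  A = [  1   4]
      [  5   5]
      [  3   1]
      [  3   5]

(0, 0), (13, 0), (12.8, 0.6), (10, 3.4), (9, 4), (0, 6.25)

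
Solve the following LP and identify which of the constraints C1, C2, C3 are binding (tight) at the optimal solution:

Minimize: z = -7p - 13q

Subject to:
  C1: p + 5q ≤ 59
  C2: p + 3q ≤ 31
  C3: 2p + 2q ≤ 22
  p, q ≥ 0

At p = 1, q = 10, compute slack b - a·x for each constraint:
  C1: 59 − 51 = 8  (slack)
  C2: 31 − 31 = 0  (binding)
  C3: 22 − 22 = 0  (binding)

Optimal: p = 1, q = 10
Binding: C2, C3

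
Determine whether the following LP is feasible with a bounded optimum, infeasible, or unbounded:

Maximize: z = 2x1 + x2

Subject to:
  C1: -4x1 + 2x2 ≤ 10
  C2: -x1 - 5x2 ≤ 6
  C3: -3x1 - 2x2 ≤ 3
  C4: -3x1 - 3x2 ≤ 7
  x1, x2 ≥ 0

Unbounded (objective can increase without bound)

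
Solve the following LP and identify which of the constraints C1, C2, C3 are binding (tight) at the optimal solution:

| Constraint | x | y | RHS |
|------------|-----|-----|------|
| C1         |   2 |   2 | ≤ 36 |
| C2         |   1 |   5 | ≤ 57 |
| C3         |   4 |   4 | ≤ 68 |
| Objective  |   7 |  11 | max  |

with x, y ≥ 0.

At x = 7, y = 10, compute slack b - a·x for each constraint:
  C1: 36 − 34 = 2  (slack)
  C2: 57 − 57 = 0  (binding)
  C3: 68 − 68 = 0  (binding)

Optimal: x = 7, y = 10
Binding: C2, C3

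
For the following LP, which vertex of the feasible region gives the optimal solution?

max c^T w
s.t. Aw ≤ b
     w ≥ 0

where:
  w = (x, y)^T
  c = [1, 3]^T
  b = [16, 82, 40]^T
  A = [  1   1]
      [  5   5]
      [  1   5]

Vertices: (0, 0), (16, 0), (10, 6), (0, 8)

Evaluate the objective at each vertex of the feasible region:
  z(0, 0) = 0
  z(16, 0) = 16
  z(10, 6) = 28  ←
  z(0, 8) = 24
The maximum is at x = 10, y = 6.

(10, 6)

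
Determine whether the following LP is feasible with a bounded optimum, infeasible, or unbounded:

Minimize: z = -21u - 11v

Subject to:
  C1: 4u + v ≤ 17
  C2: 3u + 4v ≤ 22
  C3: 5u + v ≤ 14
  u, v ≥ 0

Feasible with a bounded optimal solution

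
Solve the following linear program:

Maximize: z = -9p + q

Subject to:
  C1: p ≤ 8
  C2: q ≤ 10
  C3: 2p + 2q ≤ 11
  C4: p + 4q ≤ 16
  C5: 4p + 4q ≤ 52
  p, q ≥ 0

Evaluate the objective at each vertex of the feasible region:
  z(0, 0) = 0
  z(5.5, 0) = -49.5
  z(2, 3.5) = -14.5
  z(0, 4) = 4  ←
The maximum is at p = 0, q = 4.

p = 0, q = 4, z = 4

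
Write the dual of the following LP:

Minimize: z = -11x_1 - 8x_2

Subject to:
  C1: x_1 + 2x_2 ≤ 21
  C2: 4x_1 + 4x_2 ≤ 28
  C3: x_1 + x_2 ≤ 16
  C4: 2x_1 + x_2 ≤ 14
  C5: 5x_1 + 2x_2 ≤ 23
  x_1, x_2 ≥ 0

Primal min cᵀx s.t. Ax ≤ b, x ≥ 0  →  Dual max −bᵀy s.t. Aᵀy ≥ −c, y ≥ 0.

Maximize: z = -21y1 - 28y2 - 16y3 - 14y4 - 23y5

Subject to:
  y1 + 4y2 + y3 + 2y4 + 5y5 ≥ 11
  2y1 + 4y2 + y3 + y4 + 2y5 ≥ 8
  y1, y2, y3, y4, y5 ≥ 0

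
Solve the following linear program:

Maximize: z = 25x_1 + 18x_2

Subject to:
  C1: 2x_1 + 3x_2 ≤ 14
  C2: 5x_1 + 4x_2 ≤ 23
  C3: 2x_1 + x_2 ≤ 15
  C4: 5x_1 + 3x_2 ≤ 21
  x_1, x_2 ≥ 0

Evaluate the objective at each vertex of the feasible region:
  z(0, 0) = 0
  z(4.2, 0) = 105
  z(3, 2) = 111  ←
  z(1.857, 3.429) = 108.1
  z(0, 4.667) = 84
The maximum is at x_1 = 3, x_2 = 2.

x_1 = 3, x_2 = 2, z = 111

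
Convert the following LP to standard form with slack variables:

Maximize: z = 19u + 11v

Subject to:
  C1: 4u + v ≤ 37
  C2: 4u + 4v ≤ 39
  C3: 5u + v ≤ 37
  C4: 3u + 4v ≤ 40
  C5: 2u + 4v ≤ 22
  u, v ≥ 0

max z = 19u + 11v

s.t.
  4u + v + s1 = 37
  4u + 4v + s2 = 39
  5u + v + s3 = 37
  3u + 4v + s4 = 40
  2u + 4v + s5 = 22
  u, v, s1, s2, s3, s4, s5 ≥ 0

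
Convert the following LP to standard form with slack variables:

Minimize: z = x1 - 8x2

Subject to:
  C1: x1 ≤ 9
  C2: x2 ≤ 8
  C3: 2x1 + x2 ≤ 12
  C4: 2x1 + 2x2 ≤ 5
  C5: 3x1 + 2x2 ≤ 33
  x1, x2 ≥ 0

min z = x1 - 8x2

s.t.
  x1 + s1 = 9
  x2 + s2 = 8
  2x1 + x2 + s3 = 12
  2x1 + 2x2 + s4 = 5
  3x1 + 2x2 + s5 = 33
  x1, x2, s1, s2, s3, s4, s5 ≥ 0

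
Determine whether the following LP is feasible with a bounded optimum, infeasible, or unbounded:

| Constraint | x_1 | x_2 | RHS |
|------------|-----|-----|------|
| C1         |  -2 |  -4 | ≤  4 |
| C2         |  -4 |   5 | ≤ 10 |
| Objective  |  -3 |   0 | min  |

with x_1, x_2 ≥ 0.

Unbounded (objective can decrease without bound)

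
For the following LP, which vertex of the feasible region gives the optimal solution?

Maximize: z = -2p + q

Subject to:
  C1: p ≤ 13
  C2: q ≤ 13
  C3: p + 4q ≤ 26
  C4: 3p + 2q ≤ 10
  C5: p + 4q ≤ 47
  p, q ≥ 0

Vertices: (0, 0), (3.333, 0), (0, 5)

Evaluate the objective at each vertex of the feasible region:
  z(0, 0) = 0
  z(3.333, 0) = -6.667
  z(0, 5) = 5  ←
The maximum is at p = 0, q = 5.

(0, 5)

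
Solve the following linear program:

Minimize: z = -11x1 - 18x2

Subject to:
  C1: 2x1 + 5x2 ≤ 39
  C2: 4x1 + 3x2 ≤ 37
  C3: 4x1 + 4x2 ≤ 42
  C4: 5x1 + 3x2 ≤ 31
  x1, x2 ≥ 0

Evaluate the objective at each vertex of the feasible region:
  z(0, 0) = 0
  z(6.2, 0) = -68.2
  z(2, 7) = -148  ←
  z(0, 7.8) = -140.4
The minimum is at x1 = 2, x2 = 7.

x1 = 2, x2 = 7, z = -148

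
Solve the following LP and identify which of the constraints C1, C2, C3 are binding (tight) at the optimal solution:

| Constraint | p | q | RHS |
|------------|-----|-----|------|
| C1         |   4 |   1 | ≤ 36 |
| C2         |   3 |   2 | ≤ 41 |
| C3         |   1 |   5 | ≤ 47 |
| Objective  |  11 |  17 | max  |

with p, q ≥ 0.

At p = 7, q = 8, compute slack b - a·x for each constraint:
  C1: 36 − 36 = 0  (binding)
  C2: 41 − 37 = 4  (slack)
  C3: 47 − 47 = 0  (binding)

Optimal: p = 7, q = 8
Binding: C1, C3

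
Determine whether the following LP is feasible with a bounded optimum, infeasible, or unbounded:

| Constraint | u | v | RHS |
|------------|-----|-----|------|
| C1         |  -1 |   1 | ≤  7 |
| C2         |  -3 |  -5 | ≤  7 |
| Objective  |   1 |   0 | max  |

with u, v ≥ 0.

Unbounded (objective can increase without bound)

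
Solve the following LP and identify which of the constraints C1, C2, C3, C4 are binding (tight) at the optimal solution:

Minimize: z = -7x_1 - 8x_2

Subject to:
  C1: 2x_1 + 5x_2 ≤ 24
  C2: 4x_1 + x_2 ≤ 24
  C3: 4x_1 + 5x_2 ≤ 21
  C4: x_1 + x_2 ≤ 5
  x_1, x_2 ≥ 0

At x_1 = 4, x_2 = 1, compute slack b - a·x for each constraint:
  C1: 24 − 13 = 11  (slack)
  C2: 24 − 17 = 7  (slack)
  C3: 21 − 21 = 0  (binding)
  C4: 5 − 5 = 0  (binding)

Optimal: x_1 = 4, x_2 = 1
Binding: C3, C4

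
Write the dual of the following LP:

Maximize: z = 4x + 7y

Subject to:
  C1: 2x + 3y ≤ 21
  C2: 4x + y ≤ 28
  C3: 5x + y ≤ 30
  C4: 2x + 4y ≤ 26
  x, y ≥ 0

Primal max cᵀx s.t. Ax ≤ b, x ≥ 0  →  Dual min bᵀy s.t. Aᵀy ≥ c, y ≥ 0.

Minimize: z = 21y1 + 28y2 + 30y3 + 26y4

Subject to:
  2y1 + 4y2 + 5y3 + 2y4 ≥ 4
  3y1 + y2 + y3 + 4y4 ≥ 7
  y1, y2, y3, y4 ≥ 0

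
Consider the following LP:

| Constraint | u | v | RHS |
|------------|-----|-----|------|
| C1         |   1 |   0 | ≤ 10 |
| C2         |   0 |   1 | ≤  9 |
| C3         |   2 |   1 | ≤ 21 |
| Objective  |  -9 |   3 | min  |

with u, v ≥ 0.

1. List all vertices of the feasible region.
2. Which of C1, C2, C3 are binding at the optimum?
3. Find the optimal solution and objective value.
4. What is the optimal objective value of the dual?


1. (0, 0), (10, 0), (10, 1), (6, 9), (0, 9)
2. C1
3. u = 10, v = 0, z = -90
4. -90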